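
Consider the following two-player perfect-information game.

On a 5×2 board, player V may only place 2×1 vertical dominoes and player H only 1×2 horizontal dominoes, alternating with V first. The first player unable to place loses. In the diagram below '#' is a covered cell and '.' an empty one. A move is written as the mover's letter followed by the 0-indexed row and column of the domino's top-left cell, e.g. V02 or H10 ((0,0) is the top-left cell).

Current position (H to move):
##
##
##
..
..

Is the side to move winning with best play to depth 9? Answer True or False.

p1 H@[##/##/##/../..]: H30[##/##/##/##/..]+1* H40[##/##/##/../##]+1
p2 V@[##/##/##/##/..] terminal -1; root [##/##/##/../..] d9

H winning at [##/##/##/../..]: True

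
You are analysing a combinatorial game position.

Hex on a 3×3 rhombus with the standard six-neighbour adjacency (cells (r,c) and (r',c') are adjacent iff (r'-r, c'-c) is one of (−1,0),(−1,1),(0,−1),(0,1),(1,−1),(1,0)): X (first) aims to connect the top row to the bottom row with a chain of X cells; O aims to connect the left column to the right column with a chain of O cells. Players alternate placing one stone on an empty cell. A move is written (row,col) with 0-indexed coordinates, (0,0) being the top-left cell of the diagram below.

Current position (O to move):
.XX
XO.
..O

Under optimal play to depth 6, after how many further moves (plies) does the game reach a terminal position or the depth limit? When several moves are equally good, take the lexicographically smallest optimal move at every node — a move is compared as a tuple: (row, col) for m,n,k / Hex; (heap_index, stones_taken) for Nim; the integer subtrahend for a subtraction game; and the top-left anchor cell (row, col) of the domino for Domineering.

PV length from [.XX/XO./..O]: 3 plies

ply 1, O at .XX/XO./..O | (0,0)=-1→OXX/XO./..O; (1,2)=-1→.XX/XOO/..O; (2,0)=+1→.XX/XO./O.O*; (2,1)=-1→.XX/XO./.OO
ply 2, X at .XX/XO./O.O | (0,0)=-1→XXX/XO./O.O*; (1,2)=-1→.XX/XOX/O.O; (2,1)=-1→.XX/XO./OXO
ply 3, O at XXX/XO./O.O | (1,2)=+1→XXX/XOO/O.O*; (2,1)=+1→XXX/XO./OOO
ply 4: XXX/XOO/O.O is terminal -1 (X); from .XX/XO./..O depth 6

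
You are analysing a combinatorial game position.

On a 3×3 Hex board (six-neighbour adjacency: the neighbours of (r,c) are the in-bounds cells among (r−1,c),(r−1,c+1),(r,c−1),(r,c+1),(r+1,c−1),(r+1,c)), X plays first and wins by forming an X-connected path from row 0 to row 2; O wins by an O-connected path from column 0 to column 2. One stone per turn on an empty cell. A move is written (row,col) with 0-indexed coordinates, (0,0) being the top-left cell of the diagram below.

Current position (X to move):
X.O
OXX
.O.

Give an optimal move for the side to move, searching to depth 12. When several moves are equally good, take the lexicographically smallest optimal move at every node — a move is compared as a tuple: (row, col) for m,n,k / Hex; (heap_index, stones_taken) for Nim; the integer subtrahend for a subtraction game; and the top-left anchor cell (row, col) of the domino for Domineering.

X's best at [X.O/OXX/.O.]: (0,1)

p1 X@[X.O/OXX/.O.]: (0,1)[XXO/OXX/.O.]+1* (2,0)[X.O/OXX/XO.]-1 (2,2)[X.O/OXX/.OX]-1
p2 O@[XXO/OXX/.O.]: (2,0)[XXO/OXX/OO.]-1* (2,2)[XXO/OXX/.OO]-1
p3 X@[XXO/OXX/OO.]: (2,2)[XXO/OXX/OOX]+1*
p4 O@[XXO/OXX/OOX] terminal -1; root [X.O/OXX/.O.] d12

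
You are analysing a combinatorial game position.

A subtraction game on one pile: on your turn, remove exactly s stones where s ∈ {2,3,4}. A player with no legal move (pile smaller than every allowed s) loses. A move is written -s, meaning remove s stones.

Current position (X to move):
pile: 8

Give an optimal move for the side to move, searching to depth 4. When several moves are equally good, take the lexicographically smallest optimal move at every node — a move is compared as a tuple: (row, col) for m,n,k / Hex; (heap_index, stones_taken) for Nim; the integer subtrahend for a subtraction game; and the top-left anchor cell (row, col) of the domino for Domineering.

X's best at [8]: -2

ply 1, X at 8 | -2=+1→6*; -3=-1→5; -4=-1→4
ply 2, O at 6 | -2=-1→4*; -3=-1→3; -4=-1→2
ply 3, X at 4 | -2=-1→2; -3=+1→1*; -4=+1→0
ply 4: 1 is terminal -1 (O); from 8 depth 4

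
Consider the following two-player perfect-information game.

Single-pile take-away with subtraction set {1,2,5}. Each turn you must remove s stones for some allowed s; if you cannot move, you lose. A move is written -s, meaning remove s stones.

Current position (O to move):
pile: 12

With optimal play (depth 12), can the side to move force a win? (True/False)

ply 1, O at 12 | -1=-1→11*; -2=-1→10; -5=-1→7
ply 2, X at 11 | -1=-1→10; -2=+1→9*; -5=+1→6
ply 3, O at 9 | -1=-1→8*; -2=-1→7; -5=-1→4
ply 4, X at 8 | -1=-1→7; -2=+1→6*; -5=+1→3
ply 5, O at 6 | -1=-1→5*; -2=-1→4; -5=-1→1
ply 6, X at 5 | -1=-1→4; -2=+1→3*; -5=+1→0
ply 7, O at 3 | -1=-1→2*; -2=-1→1
ply 8, X at 2 | -1=-1→1; -2=+1→0*
ply 9: 0 is terminal -1 (O); from 12 depth 12

O winning at [12]: False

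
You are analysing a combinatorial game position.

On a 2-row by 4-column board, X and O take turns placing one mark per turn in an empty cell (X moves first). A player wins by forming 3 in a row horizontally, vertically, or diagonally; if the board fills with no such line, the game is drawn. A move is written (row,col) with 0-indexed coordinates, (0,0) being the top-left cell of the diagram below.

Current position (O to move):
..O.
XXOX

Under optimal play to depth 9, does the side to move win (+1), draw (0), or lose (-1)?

value(..O./XXOX, O) = +1

ply 1, O at ..O./XXOX | (0,0)=+0→O.O./XXOX; (0,1)=+1→.OO./XXOX*; (0,3)=+0→..OO/XXOX
ply 2, X at .OO./XXOX | (0,0)=-1→XOO./XXOX*; (0,3)=-1→.OOX/XXOX
ply 3, O at XOO./XXOX | (0,3)=+1→XOOO/XXOX*
ply 4: XOOO/XXOX is terminal -1 (X); from ..O./XXOX depth 9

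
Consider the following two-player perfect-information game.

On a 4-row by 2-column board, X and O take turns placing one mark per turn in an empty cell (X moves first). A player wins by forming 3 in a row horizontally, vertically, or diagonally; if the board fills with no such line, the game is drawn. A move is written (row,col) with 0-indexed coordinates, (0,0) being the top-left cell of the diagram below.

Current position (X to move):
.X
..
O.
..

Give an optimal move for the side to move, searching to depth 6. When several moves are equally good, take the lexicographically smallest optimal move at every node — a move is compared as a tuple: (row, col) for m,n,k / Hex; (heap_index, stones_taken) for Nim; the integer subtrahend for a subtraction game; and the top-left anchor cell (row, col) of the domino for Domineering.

ply 1, X at .X/../O./.. | (0,0)=+0→XX/../O./..*; (1,0)=+0→.X/X./O./..; (1,1)=+0→.X/.X/O./..; (2,1)=+0→.X/../OX/..; (3,0)=+0→.X/../O./X.; (3,1)=-1→.X/../O./.X
ply 2, O at XX/../O./.. | (1,0)=+0→XX/O./O./..*; (1,1)=+0→XX/.O/O./..; (2,1)=+0→XX/../OO/..; (3,0)=+0→XX/../O./O.; (3,1)=+0→XX/../O./.O
ply 3, X at XX/O./O./.. | (1,1)=-1→XX/OX/O./..; (2,1)=-1→XX/O./OX/..; (3,0)=+0→XX/O./O./X.*; (3,1)=-1→XX/O./O./.X
ply 4, O at XX/O./O./X. | (1,1)=+0→XX/OO/O./X.*; (2,1)=+0→XX/O./OO/X.; (3,1)=+0→XX/O./O./XO
ply 5, X at XX/OO/O./X. | (2,1)=+0→XX/OO/OX/X.*; (3,1)=+0→XX/OO/O./XX
ply 6, O at XX/OO/OX/X. | (3,1)=+0→XX/OO/OX/XO*
ply 7: XX/OO/OX/XO is terminal +0 (X); from .X/../O./.. depth 6

X's best at [.X/../O./..]: (0,0)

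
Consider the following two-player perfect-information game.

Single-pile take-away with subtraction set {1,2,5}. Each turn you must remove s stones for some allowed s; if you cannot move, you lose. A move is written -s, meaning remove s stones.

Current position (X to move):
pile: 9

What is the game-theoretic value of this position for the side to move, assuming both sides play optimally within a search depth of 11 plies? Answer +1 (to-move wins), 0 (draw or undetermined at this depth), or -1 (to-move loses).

ply 1, X at 9 | -1=-1→8*; -2=-1→7; -5=-1→4
ply 2, O at 8 | -1=-1→7; -2=+1→6*; -5=+1→3
ply 3, X at 6 | -1=-1→5*; -2=-1→4; -5=-1→1
ply 4, O at 5 | -1=-1→4; -2=+1→3*; -5=+1→0
ply 5, X at 3 | -1=-1→2*; -2=-1→1
ply 6, O at 2 | -1=-1→1; -2=+1→0*
ply 7: 0 is terminal -1 (X); from 9 depth 11

value(9, X) = -1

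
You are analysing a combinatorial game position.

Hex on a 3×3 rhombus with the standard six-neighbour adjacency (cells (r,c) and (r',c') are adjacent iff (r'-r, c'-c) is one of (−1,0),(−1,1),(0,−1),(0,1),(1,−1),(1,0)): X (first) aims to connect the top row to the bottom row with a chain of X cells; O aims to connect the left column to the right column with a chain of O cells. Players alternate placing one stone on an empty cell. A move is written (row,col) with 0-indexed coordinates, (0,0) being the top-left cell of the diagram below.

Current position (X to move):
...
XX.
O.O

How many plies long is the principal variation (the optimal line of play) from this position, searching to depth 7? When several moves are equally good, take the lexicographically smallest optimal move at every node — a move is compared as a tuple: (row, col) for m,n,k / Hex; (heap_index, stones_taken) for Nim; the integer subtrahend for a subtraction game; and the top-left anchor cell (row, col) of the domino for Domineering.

[.../XX./O.O] X move#1: (0,0):-1/X../XX./O.O, (0,1):-1/.X./XX./O.O, (0,2):-1/..X/XX./O.O, (1,2):-1/.../XXX/O.O, (2,1):+1/.../XX./OXO*
[.../XX./OXO] O move#2: (0,0):-1/O../XX./OXO*, (0,1):-1/.O./XX./OXO, (0,2):-1/..O/XX./OXO, (1,2):-1/.../XXO/OXO
[O../XX./OXO] X move#3: (0,1):+1/OX./XX./OXO*, (0,2):+1/O.X/XX./OXO, (1,2):+1/O../XXX/OXO
[OX./XX./OXO] end (terminal -1, O#4); searched .../XX./O.O to 7

PV length from [.../XX./O.O]: 3 plies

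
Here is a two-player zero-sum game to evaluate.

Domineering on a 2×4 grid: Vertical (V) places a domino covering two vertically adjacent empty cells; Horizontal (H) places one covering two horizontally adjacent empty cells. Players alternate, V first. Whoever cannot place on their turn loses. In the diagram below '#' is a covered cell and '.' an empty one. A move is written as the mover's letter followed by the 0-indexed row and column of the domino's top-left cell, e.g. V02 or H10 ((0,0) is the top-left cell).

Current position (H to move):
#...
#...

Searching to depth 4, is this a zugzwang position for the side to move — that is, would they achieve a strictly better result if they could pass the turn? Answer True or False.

p1 H@[#.../#...]: H01[###./#...]+1* H02[#.##/#...]+1 H11[#.../###.]+1 H12[#.../#.##]+1
p2 V@[###./#...]: V03[####/#..#]-1*
p3 H@[####/#..#]: H11[####/####]+1*
p4 V@[####/####] terminal -1; root [#.../#...] d4
pass branch (V moves first from the same position):
  | p1 V@[#.../#...]: V01[##../##..]-1 V02[#.#./#.#.]+1* V03[#..#/#..#]-1
  | p2 H@[#.#./#.#.] terminal -1; root [#.../#...] d4
H moving scores +1; H passing scores -1

zugzwang(#.../#..., H) = False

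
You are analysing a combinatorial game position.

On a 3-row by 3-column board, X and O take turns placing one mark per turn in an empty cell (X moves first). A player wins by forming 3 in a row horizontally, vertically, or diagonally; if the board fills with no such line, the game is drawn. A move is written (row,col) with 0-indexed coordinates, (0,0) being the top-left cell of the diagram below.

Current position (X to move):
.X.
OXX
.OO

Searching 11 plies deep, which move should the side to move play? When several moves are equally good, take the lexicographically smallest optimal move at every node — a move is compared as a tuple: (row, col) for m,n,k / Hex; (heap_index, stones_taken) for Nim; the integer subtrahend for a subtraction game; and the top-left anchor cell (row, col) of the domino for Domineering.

X's best at [.X./OXX/.OO]: (2,0)

[.X./OXX/.OO] X move#1: (0,0):-1/XX./OXX/.OO, (0,2):-1/.XX/OXX/.OO, (2,0):+0/.X./OXX/XOO*
[.X./OXX/XOO] O move#2: (0,0):-1/OX./OXX/XOO, (0,2):+0/.XO/OXX/XOO*
[.XO/OXX/XOO] X move#3: (0,0):+0/XXO/OXX/XOO*
[XXO/OXX/XOO] end (terminal +0, O#4); searched .X./OXX/.OO to 11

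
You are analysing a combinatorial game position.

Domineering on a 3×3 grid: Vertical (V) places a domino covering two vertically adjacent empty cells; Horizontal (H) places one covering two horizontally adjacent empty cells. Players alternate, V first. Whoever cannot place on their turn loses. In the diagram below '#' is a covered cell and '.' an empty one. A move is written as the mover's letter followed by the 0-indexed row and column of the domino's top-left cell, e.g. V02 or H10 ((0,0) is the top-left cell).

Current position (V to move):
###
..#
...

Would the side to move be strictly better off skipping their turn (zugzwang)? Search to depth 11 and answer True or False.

zugzwang(###/..#/..., V) = False

ply 1, V at ###/..#/... | V10=-1→###/#.#/#..; V11=+1→###/.##/.#.*
ply 2: ###/.##/.#. is terminal -1 (H); from ###/..#/... depth 11
if V skipped the turn, H would face:
~ ply 1, H at ###/..#/... | H10=+1→###/###/...*; H20=+1→###/..#/##.; H21=-1→###/..#/.##
~ ply 2: ###/###/... is terminal -1 (V); from ###/..#/... depth 11
compare (V): move=+1 vs pass=-1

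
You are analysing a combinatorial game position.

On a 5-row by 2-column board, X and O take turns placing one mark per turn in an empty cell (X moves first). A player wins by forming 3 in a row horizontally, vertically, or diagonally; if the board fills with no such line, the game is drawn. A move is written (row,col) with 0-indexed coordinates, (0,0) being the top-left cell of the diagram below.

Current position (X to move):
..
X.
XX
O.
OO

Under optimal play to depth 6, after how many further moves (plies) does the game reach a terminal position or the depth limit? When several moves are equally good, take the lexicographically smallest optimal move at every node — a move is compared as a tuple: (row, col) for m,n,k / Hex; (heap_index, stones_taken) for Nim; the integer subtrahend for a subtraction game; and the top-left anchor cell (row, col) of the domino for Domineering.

p1 X@[../X./XX/O./OO]: (0,0)[X./X./XX/O./OO]+1* (0,1)[.X/X./XX/O./OO]+1 (1,1)[../XX/XX/O./OO]+1 (3,1)[../X./XX/OX/OO]+1
p2 O@[X./X./XX/O./OO] terminal -1; root [../X./XX/O./OO] d6

PV length from [../X./XX/O./OO]: 1 ply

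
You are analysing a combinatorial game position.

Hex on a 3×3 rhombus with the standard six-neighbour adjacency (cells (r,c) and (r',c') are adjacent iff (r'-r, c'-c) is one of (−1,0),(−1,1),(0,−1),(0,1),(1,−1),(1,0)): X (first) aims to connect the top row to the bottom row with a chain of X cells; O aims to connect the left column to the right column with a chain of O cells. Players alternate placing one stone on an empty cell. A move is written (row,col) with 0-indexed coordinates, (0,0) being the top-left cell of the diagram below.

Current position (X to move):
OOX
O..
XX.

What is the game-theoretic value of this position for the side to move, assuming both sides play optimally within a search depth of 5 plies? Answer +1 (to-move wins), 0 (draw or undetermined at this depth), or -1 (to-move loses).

value(OOX/O../XX., X) = +1

p1 X@[OOX/O../XX.]: (1,1)[OOX/OX./XX.]+1* (1,2)[OOX/O.X/XX.]+1 (2,2)[OOX/O../XXX]+1
p2 O@[OOX/OX./XX.] terminal -1; root [OOX/O../XX.] d5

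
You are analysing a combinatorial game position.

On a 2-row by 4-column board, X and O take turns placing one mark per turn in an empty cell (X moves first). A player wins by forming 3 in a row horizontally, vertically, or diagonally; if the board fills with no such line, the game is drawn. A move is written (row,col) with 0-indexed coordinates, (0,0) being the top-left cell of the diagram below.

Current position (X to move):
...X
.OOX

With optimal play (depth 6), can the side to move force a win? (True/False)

X winning at [...X/.OOX]: False

p1 X@[...X/.OOX]: (0,0)[X..X/.OOX]-1 (0,1)[.X.X/.OOX]-1 (0,2)[..XX/.OOX]-1 (1,0)[...X/XOOX]+0*
p2 O@[...X/XOOX]: (0,0)[O..X/XOOX]+0* (0,1)[.O.X/XOOX]+0 (0,2)[..OX/XOOX]+0
p3 X@[O..X/XOOX]: (0,1)[OX.X/XOOX]+0* (0,2)[O.XX/XOOX]+0
p4 O@[OX.X/XOOX]: (0,2)[OXOX/XOOX]+0*
p5 X@[OXOX/XOOX] terminal +0; root [...X/.OOX] d6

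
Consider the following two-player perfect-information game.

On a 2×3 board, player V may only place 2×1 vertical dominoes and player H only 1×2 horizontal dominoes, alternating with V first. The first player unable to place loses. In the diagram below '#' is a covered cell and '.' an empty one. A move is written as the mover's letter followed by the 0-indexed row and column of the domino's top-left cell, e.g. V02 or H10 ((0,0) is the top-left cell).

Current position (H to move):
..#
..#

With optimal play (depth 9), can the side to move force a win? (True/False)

[..#/..#] H move#1: H00:+1/###/..#*, H10:+1/..#/###
[###/..#] end (terminal -1, V#2); searched ..#/..# to 9

H winning at [..#/..#]: True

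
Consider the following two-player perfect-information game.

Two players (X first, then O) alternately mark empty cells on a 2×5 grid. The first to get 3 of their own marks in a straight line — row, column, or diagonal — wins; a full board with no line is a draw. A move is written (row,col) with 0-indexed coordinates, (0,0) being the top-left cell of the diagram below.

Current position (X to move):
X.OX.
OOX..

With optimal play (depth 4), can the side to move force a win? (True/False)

p1 X@[X.OX./OOX..]: (0,1)[XXOX./OOX..]+0* (0,4)[X.OXX/OOX..]+0 (1,3)[X.OX./OOXX.]+0 (1,4)[X.OX./OOX.X]+0
p2 O@[XXOX./OOX..]: (0,4)[XXOXO/OOX..]+0* (1,3)[XXOX./OOXO.]+0 (1,4)[XXOX./OOX.O]+0
p3 X@[XXOXO/OOX..]: (1,3)[XXOXO/OOXX.]+0* (1,4)[XXOXO/OOX.X]+0
p4 O@[XXOXO/OOXX.]: (1,4)[XXOXO/OOXXO]+0*
p5 X@[XXOXO/OOXXO] terminal +0; root [X.OX./OOX..] d4

X winning at [X.OX./OOX..]: False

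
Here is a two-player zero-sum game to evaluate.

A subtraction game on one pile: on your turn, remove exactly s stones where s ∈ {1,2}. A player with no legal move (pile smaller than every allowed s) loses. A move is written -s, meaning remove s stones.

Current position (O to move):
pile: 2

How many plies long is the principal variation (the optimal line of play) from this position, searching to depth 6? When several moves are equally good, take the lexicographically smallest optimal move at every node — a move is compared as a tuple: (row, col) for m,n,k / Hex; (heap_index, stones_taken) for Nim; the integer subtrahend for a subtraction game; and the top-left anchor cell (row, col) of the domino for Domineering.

p1 O@[2]: -1[1]-1 -2[0]+1*
p2 X@[0] terminal -1; root [2] d6

PV length from [2]: 1 ply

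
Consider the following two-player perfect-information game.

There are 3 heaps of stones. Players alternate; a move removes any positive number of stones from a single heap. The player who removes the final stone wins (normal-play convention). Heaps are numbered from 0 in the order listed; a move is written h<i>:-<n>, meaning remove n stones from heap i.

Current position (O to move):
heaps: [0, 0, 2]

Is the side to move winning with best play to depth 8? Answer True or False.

ply 1, O at (0,0,2) | h2:-1=-1→(0,0,1); h2:-2=+1→(0,0,0)*
ply 2: (0,0,0) is terminal -1 (X); from (0,0,2) depth 8

O winning at [(0,0,2)]: True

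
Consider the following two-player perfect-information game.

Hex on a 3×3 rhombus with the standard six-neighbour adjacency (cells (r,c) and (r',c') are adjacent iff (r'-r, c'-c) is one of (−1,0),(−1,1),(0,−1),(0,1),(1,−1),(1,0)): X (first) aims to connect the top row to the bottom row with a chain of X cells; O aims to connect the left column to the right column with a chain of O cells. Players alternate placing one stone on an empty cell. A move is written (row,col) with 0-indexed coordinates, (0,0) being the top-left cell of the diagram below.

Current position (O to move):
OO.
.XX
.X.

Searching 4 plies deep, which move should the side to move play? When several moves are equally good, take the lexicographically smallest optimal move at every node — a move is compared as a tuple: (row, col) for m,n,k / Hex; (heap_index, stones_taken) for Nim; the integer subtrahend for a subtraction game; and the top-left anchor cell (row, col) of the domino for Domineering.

O's best at [OO./.XX/.X.]: (0,2)

ply 1, O at OO./.XX/.X. | (0,2)=+1→OOO/.XX/.X.*; (1,0)=-1→OO./OXX/.X.; (2,0)=-1→OO./.XX/OX.; (2,2)=-1→OO./.XX/.XO
ply 2: OOO/.XX/.X. is terminal -1 (X); from OO./.XX/.X. depth 4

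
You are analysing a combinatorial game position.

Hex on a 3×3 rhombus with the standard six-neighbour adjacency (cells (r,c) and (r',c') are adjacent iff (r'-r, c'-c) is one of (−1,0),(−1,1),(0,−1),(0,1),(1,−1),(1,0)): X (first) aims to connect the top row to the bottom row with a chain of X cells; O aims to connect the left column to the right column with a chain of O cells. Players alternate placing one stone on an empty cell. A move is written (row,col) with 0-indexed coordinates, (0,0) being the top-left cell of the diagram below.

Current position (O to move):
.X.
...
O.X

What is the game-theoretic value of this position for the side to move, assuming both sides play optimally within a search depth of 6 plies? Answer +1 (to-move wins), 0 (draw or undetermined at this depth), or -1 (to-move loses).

value(.X./.../O.X, O) = +1

ply 1, O at .X./.../O.X | (0,0)=-1→OX./.../O.X; (0,2)=-1→.XO/.../O.X; (1,0)=-1→.X./O../O.X; (1,1)=+1→.X./.O./O.X*; (1,2)=+1→.X./..O/O.X; (2,1)=-1→.X./.../OOX
ply 2, X at .X./.O./O.X | (0,0)=-1→XX./.O./O.X*; (0,2)=-1→.XX/.O./O.X; (1,0)=-1→.X./XO./O.X; (1,2)=-1→.X./.OX/O.X; (2,1)=-1→.X./.O./OXX
ply 3, O at XX./.O./O.X | (0,2)=+1→XXO/.O./O.X*; (1,0)=+1→XX./OO./O.X; (1,2)=+1→XX./.OO/O.X; (2,1)=+1→XX./.O./OOX
ply 4: XXO/.O./O.X is terminal -1 (X); from .X./.../O.X depth 6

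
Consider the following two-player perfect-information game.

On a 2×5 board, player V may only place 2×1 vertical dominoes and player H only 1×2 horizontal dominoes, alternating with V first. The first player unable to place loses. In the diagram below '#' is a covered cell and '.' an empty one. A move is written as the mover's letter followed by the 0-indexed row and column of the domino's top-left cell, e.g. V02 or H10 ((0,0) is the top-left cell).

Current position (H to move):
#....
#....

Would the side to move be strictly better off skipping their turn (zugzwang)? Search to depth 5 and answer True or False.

zugzwang(#..../#...., H) = False

[#..../#....] H move#1: H01:-1/###../#...., H02:+1/#.##./#....*, H03:-1/#..##/#...., H11:-1/#..../###.., H12:+1/#..../#.##., H13:-1/#..../#..##
[#.##./#....] V move#2: V01:-1/####./##...*, V04:-1/#.###/#...#
[####./##...] H move#3: H12:-1/####./####., H13:+1/####./##.##*
[####./##.##] end (terminal -1, V#4); searched #..../#.... to 5
suppose H passes — search the same position with V to move:
pass> [#..../#....] V move#1: V01:-1/##.../##...*, V02:-1/#.#../#.#.., V03:-1/#..#./#..#., V04:-1/#...#/#...#
pass> [##.../##...] H move#2: H02:+1/####./##...*, H03:+1/##.##/##..., H12:+1/##.../####., H13:+1/##.../##.##
pass> [####./##...] V move#3: V04:-1/#####/##..#*
pass> [#####/##..#] H move#4: H12:+1/#####/#####*
pass> [#####/#####] end (terminal -1, V#5); searched #..../#.... to 5
for H: play +1, pass +1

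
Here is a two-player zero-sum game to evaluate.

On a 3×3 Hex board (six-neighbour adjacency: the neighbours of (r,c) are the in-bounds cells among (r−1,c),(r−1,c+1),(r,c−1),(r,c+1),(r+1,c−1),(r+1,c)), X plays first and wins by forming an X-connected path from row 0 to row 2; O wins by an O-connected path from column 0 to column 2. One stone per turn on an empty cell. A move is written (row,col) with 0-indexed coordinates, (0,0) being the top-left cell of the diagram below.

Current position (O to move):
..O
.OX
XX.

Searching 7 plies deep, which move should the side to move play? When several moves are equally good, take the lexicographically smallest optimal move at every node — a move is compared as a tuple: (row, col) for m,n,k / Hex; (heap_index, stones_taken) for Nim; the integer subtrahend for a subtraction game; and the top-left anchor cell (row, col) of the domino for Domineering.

O's best at [..O/.OX/XX.]: (0,0)

[..O/.OX/XX.] O move#1: (0,0):+1/O.O/.OX/XX.*, (0,1):+1/.OO/.OX/XX., (1,0):+1/..O/OOX/XX., (2,2):-1/..O/.OX/XXO
[O.O/.OX/XX.] X move#2: (0,1):-1/OXO/.OX/XX.*, (1,0):-1/O.O/XOX/XX., (2,2):-1/O.O/.OX/XXX
[OXO/.OX/XX.] O move#3: (1,0):+1/OXO/OOX/XX.*, (2,2):-1/OXO/.OX/XXO
[OXO/OOX/XX.] end (terminal -1, X#4); searched ..O/.OX/XX. to 7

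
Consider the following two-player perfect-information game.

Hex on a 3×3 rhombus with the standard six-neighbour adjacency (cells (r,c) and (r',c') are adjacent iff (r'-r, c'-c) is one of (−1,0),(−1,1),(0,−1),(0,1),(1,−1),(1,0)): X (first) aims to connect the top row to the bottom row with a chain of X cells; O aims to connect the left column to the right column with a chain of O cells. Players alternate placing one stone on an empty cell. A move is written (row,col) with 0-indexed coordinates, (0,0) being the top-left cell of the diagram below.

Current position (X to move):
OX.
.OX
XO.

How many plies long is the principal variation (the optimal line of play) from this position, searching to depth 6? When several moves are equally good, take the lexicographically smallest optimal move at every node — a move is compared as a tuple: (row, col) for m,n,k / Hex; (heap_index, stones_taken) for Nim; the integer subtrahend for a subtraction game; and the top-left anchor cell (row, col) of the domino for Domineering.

ply 1, X at OX./.OX/XO. | (0,2)=+1→OXX/.OX/XO.*; (1,0)=+1→OX./XOX/XO.; (2,2)=+1→OX./.OX/XOX
ply 2, O at OXX/.OX/XO. | (1,0)=-1→OXX/OOX/XO.*; (2,2)=-1→OXX/.OX/XOO
ply 3, X at OXX/OOX/XO. | (2,2)=+1→OXX/OOX/XOX*
ply 4: OXX/OOX/XOX is terminal -1 (O); from OX./.OX/XO. depth 6

PV length from [OX./.OX/XO.]: 3 plies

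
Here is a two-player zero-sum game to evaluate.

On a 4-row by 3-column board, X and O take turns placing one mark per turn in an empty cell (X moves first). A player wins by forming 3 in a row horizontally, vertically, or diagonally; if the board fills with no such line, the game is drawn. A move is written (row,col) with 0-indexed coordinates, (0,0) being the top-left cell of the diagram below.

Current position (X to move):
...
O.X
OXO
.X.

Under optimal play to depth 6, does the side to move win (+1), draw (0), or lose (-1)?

ply 1, X at .../O.X/OXO/.X. | (0,0)=-1→X../O.X/OXO/.X.; (0,1)=-1→.X./O.X/OXO/.X.; (0,2)=-1→..X/O.X/OXO/.X.; (1,1)=+1→.../OXX/OXO/.X.*; (3,0)=+1→.../O.X/OXO/XX.; (3,2)=-1→.../O.X/OXO/.XX
ply 2: .../OXX/OXO/.X. is terminal -1 (O); from .../O.X/OXO/.X. depth 6

value(.../O.X/OXO/.X., X) = +1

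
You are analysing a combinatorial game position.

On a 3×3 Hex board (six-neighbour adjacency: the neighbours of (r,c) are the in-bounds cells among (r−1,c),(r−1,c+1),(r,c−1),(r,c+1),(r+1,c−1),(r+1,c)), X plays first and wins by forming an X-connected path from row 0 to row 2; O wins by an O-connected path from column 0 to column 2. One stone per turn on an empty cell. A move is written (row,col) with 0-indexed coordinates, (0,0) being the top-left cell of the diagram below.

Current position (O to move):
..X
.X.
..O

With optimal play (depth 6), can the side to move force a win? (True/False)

p1 O@[..X/.X./..O]: (0,0)[O.X/.X./..O]-1* (0,1)[.OX/.X./..O]-1 (1,0)[..X/OX./..O]-1 (1,2)[..X/.XO/..O]-1 (2,0)[..X/.X./O.O]-1 (2,1)[..X/.X./.OO]-1
p2 X@[O.X/.X./..O]: (0,1)[OXX/.X./..O]+1* (1,0)[O.X/XX./..O]+1 (1,2)[O.X/.XX/..O]+1 (2,0)[O.X/.X./X.O]+1 (2,1)[O.X/.X./.XO]+1
p3 O@[OXX/.X./..O]: (1,0)[OXX/OX./..O]-1* (1,2)[OXX/.XO/..O]-1 (2,0)[OXX/.X./O.O]-1 (2,1)[OXX/.X./.OO]-1
p4 X@[OXX/OX./..O]: (1,2)[OXX/OXX/..O]+1* (2,0)[OXX/OX./X.O]+1 (2,1)[OXX/OX./.XO]+1
p5 O@[OXX/OXX/..O]: (2,0)[OXX/OXX/O.O]-1* (2,1)[OXX/OXX/.OO]-1
p6 X@[OXX/OXX/O.O]: (2,1)[OXX/OXX/OXO]+1*
p7 O@[OXX/OXX/OXO] terminal -1; root [..X/.X./..O] d6

O winning at [..X/.X./..O]: False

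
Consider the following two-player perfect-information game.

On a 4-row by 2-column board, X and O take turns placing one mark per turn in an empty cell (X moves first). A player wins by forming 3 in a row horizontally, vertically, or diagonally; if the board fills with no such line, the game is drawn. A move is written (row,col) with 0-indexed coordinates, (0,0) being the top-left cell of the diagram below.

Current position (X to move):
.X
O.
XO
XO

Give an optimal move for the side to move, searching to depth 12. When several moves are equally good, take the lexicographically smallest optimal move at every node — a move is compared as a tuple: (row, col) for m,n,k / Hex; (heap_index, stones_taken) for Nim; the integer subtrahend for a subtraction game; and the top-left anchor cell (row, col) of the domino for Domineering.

X's best at [.X/O./XO/XO]: (1,1)

p1 X@[.X/O./XO/XO]: (0,0)[XX/O./XO/XO]-1 (1,1)[.X/OX/XO/XO]+0*
p2 O@[.X/OX/XO/XO]: (0,0)[OX/OX/XO/XO]+0*
p3 X@[OX/OX/XO/XO] terminal +0; root [.X/O./XO/XO] d12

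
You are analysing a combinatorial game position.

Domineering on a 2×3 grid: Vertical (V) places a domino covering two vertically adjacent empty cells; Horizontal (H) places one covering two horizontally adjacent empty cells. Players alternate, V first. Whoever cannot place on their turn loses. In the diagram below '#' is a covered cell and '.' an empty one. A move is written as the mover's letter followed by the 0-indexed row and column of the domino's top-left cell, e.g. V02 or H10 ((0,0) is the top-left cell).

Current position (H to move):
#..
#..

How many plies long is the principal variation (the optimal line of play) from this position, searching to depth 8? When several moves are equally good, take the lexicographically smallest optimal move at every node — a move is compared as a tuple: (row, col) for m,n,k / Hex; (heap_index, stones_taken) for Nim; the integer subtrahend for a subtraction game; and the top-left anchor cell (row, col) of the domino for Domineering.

ply 1, H at #../#.. | H01=+1→###/#..*; H11=+1→#../###
ply 2: ###/#.. is terminal -1 (V); from #../#.. depth 8

PV length from [#../#..]: 1 ply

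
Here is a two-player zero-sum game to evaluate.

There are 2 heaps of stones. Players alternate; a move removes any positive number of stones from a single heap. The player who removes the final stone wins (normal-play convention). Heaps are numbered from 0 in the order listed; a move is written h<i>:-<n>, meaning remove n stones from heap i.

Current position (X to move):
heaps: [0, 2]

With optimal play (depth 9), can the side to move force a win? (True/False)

[(0,2)] X move#1: h1:-1:-1/(0,1), h1:-2:+1/(0,0)*
[(0,0)] end (terminal -1, O#2); searched (0,2) to 9

X winning at [(0,2)]: True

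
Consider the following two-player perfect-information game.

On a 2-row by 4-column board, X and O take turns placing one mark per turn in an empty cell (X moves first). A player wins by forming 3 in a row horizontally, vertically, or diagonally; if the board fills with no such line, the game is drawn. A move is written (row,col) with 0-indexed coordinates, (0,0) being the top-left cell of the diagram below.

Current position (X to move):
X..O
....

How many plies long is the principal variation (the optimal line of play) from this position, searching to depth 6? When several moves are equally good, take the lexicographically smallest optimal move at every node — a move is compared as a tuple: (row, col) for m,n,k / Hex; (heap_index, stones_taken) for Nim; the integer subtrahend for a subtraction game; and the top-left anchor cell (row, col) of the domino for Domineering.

[X..O/....] X move#1: (0,1):+0/XX.O/....*, (0,2):+0/X.XO/...., (1,0):+0/X..O/X..., (1,1):+0/X..O/.X.., (1,2):+0/X..O/..X., (1,3):+0/X..O/...X
[XX.O/....] O move#2: (0,2):+0/XXOO/....*, (1,0):-1/XX.O/O..., (1,1):-1/XX.O/.O.., (1,2):-1/XX.O/..O., (1,3):-1/XX.O/...O
[XXOO/....] X move#3: (1,0):+0/XXOO/X...*, (1,1):+0/XXOO/.X.., (1,2):+0/XXOO/..X., (1,3):+0/XXOO/...X
[XXOO/X...] O move#4: (1,1):+0/XXOO/XO..*, (1,2):+0/XXOO/X.O., (1,3):+0/XXOO/X..O
[XXOO/XO..] X move#5: (1,2):+0/XXOO/XOX.*, (1,3):+0/XXOO/XO.X
[XXOO/XOX.] O move#6: (1,3):+0/XXOO/XOXO*
[XXOO/XOXO] end (terminal +0, X#7); searched X..O/.... to 6

PV length from [X..O/....]: 6 plies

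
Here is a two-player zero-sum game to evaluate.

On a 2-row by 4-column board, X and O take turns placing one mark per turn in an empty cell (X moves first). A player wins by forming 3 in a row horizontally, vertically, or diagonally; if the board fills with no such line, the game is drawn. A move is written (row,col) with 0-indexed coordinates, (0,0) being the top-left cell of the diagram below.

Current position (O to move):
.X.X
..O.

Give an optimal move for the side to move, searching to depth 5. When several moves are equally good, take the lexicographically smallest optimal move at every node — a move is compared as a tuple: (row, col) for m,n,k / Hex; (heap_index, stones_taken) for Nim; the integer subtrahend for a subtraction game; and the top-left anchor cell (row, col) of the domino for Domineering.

O's best at [.X.X/..O.]: (0,2)

p1 O@[.X.X/..O.]: (0,0)[OX.X/..O.]-1 (0,2)[.XOX/..O.]+0* (1,0)[.X.X/O.O.]-1 (1,1)[.X.X/.OO.]-1 (1,3)[.X.X/..OO]-1
p2 X@[.XOX/..O.]: (0,0)[XXOX/..O.]-1 (1,0)[.XOX/X.O.]+0* (1,1)[.XOX/.XO.]+0 (1,3)[.XOX/..OX]+0
p3 O@[.XOX/X.O.]: (0,0)[OXOX/X.O.]+0* (1,1)[.XOX/XOO.]+0 (1,3)[.XOX/X.OO]+0
p4 X@[OXOX/X.O.]: (1,1)[OXOX/XXO.]+0* (1,3)[OXOX/X.OX]+0
p5 O@[OXOX/XXO.]: (1,3)[OXOX/XXOO]+0*
p6 X@[OXOX/XXOO] terminal +0; root [.X.X/..O.] d5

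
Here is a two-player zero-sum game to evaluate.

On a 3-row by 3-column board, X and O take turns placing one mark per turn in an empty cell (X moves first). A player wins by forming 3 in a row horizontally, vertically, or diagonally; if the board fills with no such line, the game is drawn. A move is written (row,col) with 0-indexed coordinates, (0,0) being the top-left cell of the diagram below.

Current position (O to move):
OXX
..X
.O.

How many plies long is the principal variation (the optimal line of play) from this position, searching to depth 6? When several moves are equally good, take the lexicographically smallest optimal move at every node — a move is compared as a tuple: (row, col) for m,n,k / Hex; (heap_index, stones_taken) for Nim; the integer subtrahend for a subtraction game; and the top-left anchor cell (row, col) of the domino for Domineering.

PV length from [OXX/..X/.O.]: 3 plies

p1 O@[OXX/..X/.O.]: (1,0)[OXX/O.X/.O.]-1 (1,1)[OXX/.OX/.O.]-1 (2,0)[OXX/..X/OO.]-1 (2,2)[OXX/..X/.OO]+1*
p2 X@[OXX/..X/.OO]: (1,0)[OXX/X.X/.OO]-1* (1,1)[OXX/.XX/.OO]-1 (2,0)[OXX/..X/XOO]-1
p3 O@[OXX/X.X/.OO]: (1,1)[OXX/XOX/.OO]+1* (2,0)[OXX/X.X/OOO]+1
p4 X@[OXX/XOX/.OO] terminal -1; root [OXX/..X/.O.] d6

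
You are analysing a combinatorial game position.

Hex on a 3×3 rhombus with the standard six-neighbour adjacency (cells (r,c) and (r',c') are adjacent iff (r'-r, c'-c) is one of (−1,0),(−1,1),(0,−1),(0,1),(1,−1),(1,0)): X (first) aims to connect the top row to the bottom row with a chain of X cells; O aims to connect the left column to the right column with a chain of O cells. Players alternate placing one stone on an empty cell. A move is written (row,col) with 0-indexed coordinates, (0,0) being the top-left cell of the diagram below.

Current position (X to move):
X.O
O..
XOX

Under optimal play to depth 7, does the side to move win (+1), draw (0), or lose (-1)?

value(X.O/O../XOX, X) = -1

ply 1, X at X.O/O../XOX | (0,1)=-1→XXO/O../XOX*; (1,1)=-1→X.O/OX./XOX; (1,2)=-1→X.O/O.X/XOX
ply 2, O at XXO/O../XOX | (1,1)=+1→XXO/OO./XOX*; (1,2)=-1→XXO/O.O/XOX
ply 3: XXO/OO./XOX is terminal -1 (X); from X.O/O../XOX depth 7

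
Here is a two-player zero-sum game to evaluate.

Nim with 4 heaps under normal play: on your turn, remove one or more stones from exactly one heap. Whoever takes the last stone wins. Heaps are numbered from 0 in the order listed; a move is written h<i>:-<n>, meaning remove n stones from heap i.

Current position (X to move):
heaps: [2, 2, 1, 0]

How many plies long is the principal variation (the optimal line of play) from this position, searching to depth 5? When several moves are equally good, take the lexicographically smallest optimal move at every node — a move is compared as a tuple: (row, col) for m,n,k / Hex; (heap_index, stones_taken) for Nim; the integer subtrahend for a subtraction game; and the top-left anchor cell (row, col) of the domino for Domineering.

p1 X@[(2,2,1,0)]: h0:-1[(1,2,1,0)]-1 h0:-2[(0,2,1,0)]-1 h1:-1[(2,1,1,0)]-1 h1:-2[(2,0,1,0)]-1 h2:-1[(2,2,0,0)]+1*
p2 O@[(2,2,0,0)]: h0:-1[(1,2,0,0)]-1* h0:-2[(0,2,0,0)]-1 h1:-1[(2,1,0,0)]-1 h1:-2[(2,0,0,0)]-1
p3 X@[(1,2,0,0)]: h0:-1[(0,2,0,0)]-1 h1:-1[(1,1,0,0)]+1* h1:-2[(1,0,0,0)]-1
p4 O@[(1,1,0,0)]: h0:-1[(0,1,0,0)]-1* h1:-1[(1,0,0,0)]-1
p5 X@[(0,1,0,0)]: h1:-1[(0,0,0,0)]+1*
p6 O@[(0,0,0,0)] terminal -1; root [(2,2,1,0)] d5

PV length from [(2,2,1,0)]: 5 plies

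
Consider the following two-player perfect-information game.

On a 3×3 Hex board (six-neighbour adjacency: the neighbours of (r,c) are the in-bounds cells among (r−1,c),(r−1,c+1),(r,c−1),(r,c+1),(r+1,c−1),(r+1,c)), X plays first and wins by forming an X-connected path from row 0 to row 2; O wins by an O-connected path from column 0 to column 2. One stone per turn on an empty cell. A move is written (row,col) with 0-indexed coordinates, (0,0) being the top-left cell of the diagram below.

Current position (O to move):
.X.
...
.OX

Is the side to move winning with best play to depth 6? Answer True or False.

p1 O@[.X./.../.OX]: (0,0)[OX./.../.OX]-1 (0,2)[.XO/.../.OX]-1 (1,0)[.X./O../.OX]-1 (1,1)[.X./.O./.OX]+1* (1,2)[.X./..O/.OX]-1 (2,0)[.X./.../OOX]-1
p2 X@[.X./.O./.OX]: (0,0)[XX./.O./.OX]-1* (0,2)[.XX/.O./.OX]-1 (1,0)[.X./XO./.OX]-1 (1,2)[.X./.OX/.OX]-1 (2,0)[.X./.O./XOX]-1
p3 O@[XX./.O./.OX]: (0,2)[XXO/.O./.OX]+1* (1,0)[XX./OO./.OX]+1 (1,2)[XX./.OO/.OX]+1 (2,0)[XX./.O./OOX]+1
p4 X@[XXO/.O./.OX]: (1,0)[XXO/XO./.OX]-1* (1,2)[XXO/.OX/.OX]-1 (2,0)[XXO/.O./XOX]-1
p5 O@[XXO/XO./.OX]: (1,2)[XXO/XOO/.OX]-1 (2,0)[XXO/XO./OOX]+1*
p6 X@[XXO/XO./OOX] terminal -1; root [.X./.../.OX] d6

O winning at [.X./.../.OX]: True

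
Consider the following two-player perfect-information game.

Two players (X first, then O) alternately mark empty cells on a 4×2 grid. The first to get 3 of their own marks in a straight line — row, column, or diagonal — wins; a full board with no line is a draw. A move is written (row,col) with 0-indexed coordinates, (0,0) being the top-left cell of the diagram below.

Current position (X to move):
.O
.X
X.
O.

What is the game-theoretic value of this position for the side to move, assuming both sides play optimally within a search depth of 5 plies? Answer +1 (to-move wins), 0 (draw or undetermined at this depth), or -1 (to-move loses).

value(.O/.X/X./O., X) = 0

[.O/.X/X./O.] X move#1: (0,0):+0/XO/.X/X./O.*, (1,0):+0/.O/XX/X./O., (2,1):+0/.O/.X/XX/O., (3,1):+0/.O/.X/X./OX
[XO/.X/X./O.] O move#2: (1,0):+0/XO/OX/X./O.*, (2,1):-1/XO/.X/XO/O., (3,1):-1/XO/.X/X./OO
[XO/OX/X./O.] X move#3: (2,1):+0/XO/OX/XX/O.*, (3,1):+0/XO/OX/X./OX
[XO/OX/XX/O.] O move#4: (3,1):+0/XO/OX/XX/OO*
[XO/OX/XX/OO] end (terminal +0, X#5); searched .O/.X/X./O. to 5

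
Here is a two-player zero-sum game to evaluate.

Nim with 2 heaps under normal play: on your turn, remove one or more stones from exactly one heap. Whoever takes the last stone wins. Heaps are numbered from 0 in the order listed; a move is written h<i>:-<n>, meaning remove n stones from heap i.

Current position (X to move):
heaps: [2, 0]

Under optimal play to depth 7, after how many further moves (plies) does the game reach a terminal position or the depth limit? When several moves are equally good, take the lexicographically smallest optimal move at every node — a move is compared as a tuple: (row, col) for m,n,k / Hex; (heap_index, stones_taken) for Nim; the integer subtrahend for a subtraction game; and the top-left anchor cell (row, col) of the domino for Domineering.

PV length from [(2,0)]: 1 ply

[(2,0)] X move#1: h0:-1:-1/(1,0), h0:-2:+1/(0,0)*
[(0,0)] end (terminal -1, O#2); searched (2,0) to 7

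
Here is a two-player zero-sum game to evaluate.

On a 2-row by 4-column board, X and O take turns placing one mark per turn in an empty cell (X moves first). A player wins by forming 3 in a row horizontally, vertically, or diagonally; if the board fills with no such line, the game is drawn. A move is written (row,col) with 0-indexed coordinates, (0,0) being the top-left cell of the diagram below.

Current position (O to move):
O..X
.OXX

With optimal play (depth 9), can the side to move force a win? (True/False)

[O..X/.OXX] O move#1: (0,1):+0/OO.X/.OXX*, (0,2):+0/O.OX/.OXX, (1,0):+0/O..X/OOXX
[OO.X/.OXX] X move#2: (0,2):+0/OOXX/.OXX*, (1,0):-1/OO.X/XOXX
[OOXX/.OXX] O move#3: (1,0):+0/OOXX/OOXX*
[OOXX/OOXX] end (terminal +0, X#4); searched O..X/.OXX to 9

O winning at [O..X/.OXX]: False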